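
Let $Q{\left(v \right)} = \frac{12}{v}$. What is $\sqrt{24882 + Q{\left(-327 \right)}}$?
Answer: $\frac{\sqrt{295622606}}{109} \approx 157.74$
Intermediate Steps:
$\sqrt{24882 + Q{\left(-327 \right)}} = \sqrt{24882 + \frac{12}{-327}} = \sqrt{24882 + 12 \left(- \frac{1}{327}\right)} = \sqrt{24882 - \frac{4}{109}} = \sqrt{\frac{2712134}{109}} = \frac{\sqrt{295622606}}{109}$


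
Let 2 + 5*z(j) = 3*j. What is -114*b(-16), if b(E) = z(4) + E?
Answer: 1596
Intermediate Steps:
z(j) = -⅖ + 3*j/5 (z(j) = -⅖ + (3*j)/5 = -⅖ + 3*j/5)
b(E) = 2 + E (b(E) = (-⅖ + (⅗)*4) + E = (-⅖ + 12/5) + E = 2 + E)
-114*b(-16) = -114*(2 - 16) = -114*(-14) = 1596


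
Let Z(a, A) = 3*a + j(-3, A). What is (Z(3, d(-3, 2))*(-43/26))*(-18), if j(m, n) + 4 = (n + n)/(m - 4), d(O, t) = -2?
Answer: 1161/7 ≈ 165.86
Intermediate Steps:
j(m, n) = -4 + 2*n/(-4 + m) (j(m, n) = -4 + (n + n)/(m - 4) = -4 + (2*n)/(-4 + m) = -4 + 2*n/(-4 + m))
Z(a, A) = -4 + 3*a - 2*A/7 (Z(a, A) = 3*a + 2*(8 + A - 2*(-3))/(-4 - 3) = 3*a + 2*(8 + A + 6)/(-7) = 3*a + 2*(-⅐)*(14 + A) = 3*a + (-4 - 2*A/7) = -4 + 3*a - 2*A/7)
(Z(3, d(-3, 2))*(-43/26))*(-18) = ((-4 + 3*3 - 2/7*(-2))*(-43/26))*(-18) = ((-4 + 9 + 4/7)*(-43*1/26))*(-18) = ((39/7)*(-43/26))*(-18) = -129/14*(-18) = 1161/7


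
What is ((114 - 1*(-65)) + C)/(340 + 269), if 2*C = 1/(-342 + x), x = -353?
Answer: 248809/846510 ≈ 0.29392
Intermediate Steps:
C = -1/1390 (C = 1/(2*(-342 - 353)) = (½)/(-695) = (½)*(-1/695) = -1/1390 ≈ -0.00071942)
((114 - 1*(-65)) + C)/(340 + 269) = ((114 - 1*(-65)) - 1/1390)/(340 + 269) = ((114 + 65) - 1/1390)/609 = (179 - 1/1390)*(1/609) = (248809/1390)*(1/609) = 248809/846510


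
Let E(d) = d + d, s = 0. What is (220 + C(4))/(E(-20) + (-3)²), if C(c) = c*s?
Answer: -220/31 ≈ -7.0968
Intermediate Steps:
C(c) = 0 (C(c) = c*0 = 0)
E(d) = 2*d
(220 + C(4))/(E(-20) + (-3)²) = (220 + 0)/(2*(-20) + (-3)²) = 220/(-40 + 9) = 220/(-31) = 220*(-1/31) = -220/31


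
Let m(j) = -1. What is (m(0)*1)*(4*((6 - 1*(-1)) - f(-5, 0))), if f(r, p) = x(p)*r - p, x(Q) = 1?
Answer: -48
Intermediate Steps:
f(r, p) = r - p (f(r, p) = 1*r - p = r - p)
(m(0)*1)*(4*((6 - 1*(-1)) - f(-5, 0))) = (-1*1)*(4*((6 - 1*(-1)) - (-5 - 1*0))) = -4*((6 + 1) - (-5 + 0)) = -4*(7 - 1*(-5)) = -4*(7 + 5) = -4*12 = -1*48 = -48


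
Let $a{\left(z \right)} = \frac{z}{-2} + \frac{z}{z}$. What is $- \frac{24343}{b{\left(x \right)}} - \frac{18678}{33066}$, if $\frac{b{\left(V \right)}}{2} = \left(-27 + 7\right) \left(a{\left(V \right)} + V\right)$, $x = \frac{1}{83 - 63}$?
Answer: $\frac{12184240}{20541} \approx 593.17$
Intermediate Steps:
$a{\left(z \right)} = 1 - \frac{z}{2}$ ($a{\left(z \right)} = z \left(- \frac{1}{2}\right) + 1 = - \frac{z}{2} + 1 = 1 - \frac{z}{2}$)
$x = \frac{1}{20} \approx 0.05$
$b{\left(V \right)} = -40 - 20 V$ ($b{\left(V \right)} = 2 \left(-27 + 7\right) \left(\left(1 - \frac{V}{2}\right) + V\right) = 2 \left(- 20 \left(1 + \frac{V}{2}\right)\right) = 2 \left(-20 - 10 V\right) = -40 - 20 V$)
$- \frac{24343}{b{\left(x \right)}} - \frac{18678}{33066} = - \frac{24343}{-40 - 1} - \frac{18678}{33066} = - \frac{24343}{-40 - 1} - \frac{283}{501} = - \frac{24343}{-41} - \frac{283}{501} = \left(-24343\right) \left(- \frac{1}{41}\right) - \frac{283}{501} = \frac{24343}{41} - \frac{283}{501} = \frac{12184240}{20541}$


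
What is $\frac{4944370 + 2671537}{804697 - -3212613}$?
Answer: $\frac{7615907}{4017310} \approx 1.8958$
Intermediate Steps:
$\frac{4944370 + 2671537}{804697 - -3212613} = \frac{7615907}{804697 + 3212613} = \frac{7615907}{4017310}$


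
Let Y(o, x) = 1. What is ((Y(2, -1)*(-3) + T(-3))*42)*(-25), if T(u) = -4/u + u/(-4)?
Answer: 1925/2 ≈ 962.50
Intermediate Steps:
T(u) = -4/u - u/4 (T(u) = -4/u + u*(-¼) = -4/u - u/4)
((Y(2, -1)*(-3) + T(-3))*42)*(-25) = ((1*(-3) + (-4/(-3) - ¼*(-3)))*42)*(-25) = ((-3 + (-4*(-⅓) + ¾))*42)*(-25) = ((-3 + (4/3 + ¾))*42)*(-25) = ((-3 + 25/12)*42)*(-25) = -11/12*42*(-25) = -77/2*(-25) = 1925/2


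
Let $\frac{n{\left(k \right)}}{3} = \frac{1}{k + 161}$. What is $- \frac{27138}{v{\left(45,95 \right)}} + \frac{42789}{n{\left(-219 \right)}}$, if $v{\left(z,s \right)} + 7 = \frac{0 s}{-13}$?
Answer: $- \frac{5763640}{7} \approx -8.2338 \cdot 10^{5}$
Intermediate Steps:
$v{\left(z,s \right)} = -7$ ($v{\left(z,s \right)} = -7 + \frac{0 s}{-13} = -7 + 0 \left(- \frac{1}{13}\right) = -7 + 0 = -7$)
$n{\left(k \right)} = \frac{3}{161 + k}$ ($n{\left(k \right)} = \frac{3}{k + 161} = \frac{3}{161 + k}$)
$- \frac{27138}{v{\left(45,95 \right)}} + \frac{42789}{n{\left(-219 \right)}} = - \frac{27138}{-7} + \frac{42789}{3 \frac{1}{161 - 219}} = \left(-27138\right) \left(- \frac{1}{7}\right) + \frac{42789}{3 \frac{1}{-58}} = \frac{27138}{7} + \frac{42789}{3 \left(- \frac{1}{58}\right)} = \frac{27138}{7} + \frac{42789}{- \frac{3}{58}} = \frac{27138}{7} + 42789 \left(- \frac{58}{3}\right) = \frac{27138}{7} - 827254 = - \frac{5763640}{7}$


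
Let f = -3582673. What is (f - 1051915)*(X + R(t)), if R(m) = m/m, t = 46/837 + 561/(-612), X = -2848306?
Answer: 13200720173340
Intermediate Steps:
t = -2885/3348 (t = 46*(1/837) + 561*(-1/612) = 46/837 - 11/12 = -2885/3348 ≈ -0.86171)
R(m) = 1
(f - 1051915)*(X + R(t)) = (-3582673 - 1051915)*(-2848306 + 1) = -4634588*(-2848305) = 13200720173340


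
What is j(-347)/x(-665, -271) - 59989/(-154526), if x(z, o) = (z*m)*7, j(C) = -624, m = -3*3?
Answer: 805604977/2157955590 ≈ 0.37332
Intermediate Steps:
m = -9
x(z, o) = -63*z (x(z, o) = (z*(-9))*7 = -9*z*7 = -63*z)
j(-347)/x(-665, -271) - 59989/(-154526) = -624/((-63*(-665))) - 59989/(-154526) = -624/41895 - 59989*(-1/154526) = -624*1/41895 + 59989/154526 = -208/13965 + 59989/154526 = 805604977/2157955590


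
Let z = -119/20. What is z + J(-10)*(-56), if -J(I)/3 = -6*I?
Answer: 201481/20 ≈ 10074.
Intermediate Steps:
z = -119/20 (z = -119*1/20 = -119/20 ≈ -5.9500)
J(I) = 18*I (J(I) = -(-18)*I = 18*I)
z + J(-10)*(-56) = -119/20 + (18*(-10))*(-56) = -119/20 - 180*(-56) = -119/20 + 10080 = 201481/20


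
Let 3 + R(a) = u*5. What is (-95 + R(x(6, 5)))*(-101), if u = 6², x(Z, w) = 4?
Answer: -8282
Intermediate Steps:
u = 36
R(a) = 177 (R(a) = -3 + 36*5 = -3 + 180 = 177)
(-95 + R(x(6, 5)))*(-101) = (-95 + 177)*(-101) = 82*(-101) = -8282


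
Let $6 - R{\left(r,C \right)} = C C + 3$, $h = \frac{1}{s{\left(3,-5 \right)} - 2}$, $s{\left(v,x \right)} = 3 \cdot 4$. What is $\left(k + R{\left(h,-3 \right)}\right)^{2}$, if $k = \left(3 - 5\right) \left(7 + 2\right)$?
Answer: $576$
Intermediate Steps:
$s{\left(v,x \right)} = 12$
$h = \frac{1}{10}$ ($h = \frac{1}{12 - 2} = \frac{1}{10} \approx 0.1$)
$R{\left(r,C \right)} = 3 - C^{2}$ ($R{\left(r,C \right)} = 6 - \left(C C + 3\right) = 6 - \left(C^{2} + 3\right) = 6 - \left(3 + C^{2}\right) = 3 - C^{2}$)
$k = -18$ ($k = \left(-2\right) 9 = -18$)
$\left(k + R{\left(h,-3 \right)}\right)^{2} = \left(-18 + \left(3 - \left(-3\right)^{2}\right)\right)^{2} = \left(-18 + \left(3 - 9\right)\right)^{2} = \left(-18 - 6\right)^{2} = \left(-24\right)^{2} = 576$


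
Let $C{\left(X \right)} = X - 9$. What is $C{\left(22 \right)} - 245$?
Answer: $-232$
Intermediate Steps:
$C{\left(X \right)} = -9 + X$
$C{\left(22 \right)} - 245 = \left(-9 + 22\right) - 245 = 13 - 245 = -232$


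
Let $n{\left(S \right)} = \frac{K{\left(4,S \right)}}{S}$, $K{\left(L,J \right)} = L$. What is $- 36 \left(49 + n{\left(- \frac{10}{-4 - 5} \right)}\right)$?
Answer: $- \frac{9468}{5} \approx -1893.6$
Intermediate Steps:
$n{\left(S \right)} = \frac{4}{S}$
$- 36 \left(49 + n{\left(- \frac{10}{-4 - 5} \right)}\right) = - 36 \left(49 + \frac{4}{\left(-10\right) \frac{1}{-4 - 5}}\right) = - 36 \left(49 + \frac{4}{\left(-10\right) \frac{1}{-9}}\right) = - 36 \left(49 + \frac{4}{\left(-10\right) \left(- \frac{1}{9}\right)}\right) = - 36 \left(49 + \frac{4}{\frac{10}{9}}\right) = - 36 \left(49 + 4 \cdot \frac{9}{10}\right) = - 36 \left(49 + \frac{18}{5}\right) = \left(-36\right) \frac{263}{5} = - \frac{9468}{5}$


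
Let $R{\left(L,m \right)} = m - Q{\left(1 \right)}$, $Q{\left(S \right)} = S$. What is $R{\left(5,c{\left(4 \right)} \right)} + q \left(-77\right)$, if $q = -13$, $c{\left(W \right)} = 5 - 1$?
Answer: $1004$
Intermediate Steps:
$c{\left(W \right)} = 4$ ($c{\left(W \right)} = 5 - 1 = 4$)
$R{\left(L,m \right)} = -1 + m$ ($R{\left(L,m \right)} = m - 1 = -1 + m$)
$R{\left(5,c{\left(4 \right)} \right)} + q \left(-77\right) = \left(-1 + 4\right) - -1001 = 3 + 1001 = 1004$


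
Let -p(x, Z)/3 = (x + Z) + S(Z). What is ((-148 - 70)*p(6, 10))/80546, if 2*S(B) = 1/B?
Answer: 104967/805460 ≈ 0.13032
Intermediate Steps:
S(B) = 1/(2*B)
p(x, Z) = -3*Z - 3*x - 3/(2*Z) (p(x, Z) = -3*((x + Z) + 1/(2*Z)) = -3*((Z + x) + 1/(2*Z)) = -3*(Z + x + 1/(2*Z)) = -3*Z - 3*x - 3/(2*Z))
((-148 - 70)*p(6, 10))/80546 = ((-148 - 70)*((3/2)*(-1 + 2*10*(-1*10 - 1*6))/10))/80546 = -327*(-1 + 2*10*(-10 - 6))/10*(1/80546) = -327*(-1 + 2*10*(-16))/10*(1/80546) = -327*(-1 - 320)/10*(1/80546) = -327*(-321)/10*(1/80546) = -218*(-963/20)*(1/80546) = (104967/10)*(1/80546) = 104967/805460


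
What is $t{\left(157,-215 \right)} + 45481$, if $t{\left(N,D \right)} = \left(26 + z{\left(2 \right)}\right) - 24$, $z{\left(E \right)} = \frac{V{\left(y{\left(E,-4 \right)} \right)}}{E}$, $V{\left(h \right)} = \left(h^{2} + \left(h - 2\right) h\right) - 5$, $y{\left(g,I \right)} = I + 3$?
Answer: $\frac{90965}{2} \approx 45483.0$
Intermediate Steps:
$y{\left(g,I \right)} = 3 + I$
$V{\left(h \right)} = -5 + h^{2} + h \left(-2 + h\right)$ ($V{\left(h \right)} = \left(h^{2} + \left(-2 + h\right) h\right) - 5 = \left(h^{2} + h \left(-2 + h\right)\right) - 5 = -5 + h^{2} + h \left(-2 + h\right)$)
$z{\left(E \right)} = - \frac{1}{E}$ ($z{\left(E \right)} = \frac{-5 - 2 \left(3 - 4\right) + 2 \left(3 - 4\right)^{2}}{E} = \frac{-5 - -2 + 2 \left(-1\right)^{2}}{E} = \frac{-5 + 2 + 2 \cdot 1}{E} = \frac{-5 + 2 + 2}{E} = - \frac{1}{E}$)
$t{\left(N,D \right)} = \frac{3}{2}$ ($t{\left(N,D \right)} = \left(26 - \frac{1}{2}\right) - 24 = \frac{51}{2} - 24 = \frac{3}{2}$)
$t{\left(157,-215 \right)} + 45481 = \frac{3}{2} + 45481 = \frac{90965}{2}$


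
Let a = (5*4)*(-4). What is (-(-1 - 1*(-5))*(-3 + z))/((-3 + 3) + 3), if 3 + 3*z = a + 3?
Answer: 356/9 ≈ 39.556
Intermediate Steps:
a = -80 (a = 20*(-4) = -80)
z = -80/3 (z = -1 + (-80 + 3)/3 = -1 + (⅓)*(-77) = -1 - 77/3 = -80/3 ≈ -26.667)
(-(-1 - 1*(-5))*(-3 + z))/((-3 + 3) + 3) = (-(-1 - 1*(-5))*(-3 - 80/3))/((-3 + 3) + 3) = (-(-1 + 5)*(-89)/3)/(0 + 3) = -4*(-89)/3/3 = -1*(-356/3)*(⅓) = (356/3)*(⅓) = 356/9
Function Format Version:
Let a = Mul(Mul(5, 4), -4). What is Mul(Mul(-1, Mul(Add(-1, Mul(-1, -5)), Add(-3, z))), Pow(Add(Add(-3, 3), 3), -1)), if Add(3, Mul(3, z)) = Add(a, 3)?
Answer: Rational(356, 9) ≈ 39.556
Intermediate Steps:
a = -80 (a = Mul(20, -4) = -80)
z = Rational(-80, 3) (z = Add(-1, Mul(Rational(1, 3), Add(-80, 3))) = Add(-1, Mul(Rational(1, 3), -77)) = Add(-1, Rational(-77, 3)) = Rational(-80, 3) ≈ -26.667)
Mul(Mul(-1, Mul(Add(-1, Mul(-1, -5)), Add(-3, z))), Pow(Add(Add(-3, 3), 3), -1)) = Mul(Mul(-1, Mul(Add(-1, Mul(-1, -5)), Add(-3, Rational(-80, 3)))), Pow(Add(Add(-3, 3), 3), -1)) = Mul(Mul(-1, Mul(Add(-1, 5), Rational(-89, 3))), Pow(Add(0, 3), -1)) = Mul(Mul(-1, Mul(4, Rational(-89, 3))), Pow(3, -1)) = Mul(Mul(-1, Rational(-356, 3)), Rational(1, 3)) = Mul(Rational(356, 3), Rational(1, 3)) = Rational(356, 9)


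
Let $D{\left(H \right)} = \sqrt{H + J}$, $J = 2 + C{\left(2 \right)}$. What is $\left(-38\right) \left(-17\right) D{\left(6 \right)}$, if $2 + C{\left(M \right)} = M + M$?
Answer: $646 \sqrt{10} \approx 2042.8$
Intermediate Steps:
$C{\left(M \right)} = -2 + 2 M$ ($C{\left(M \right)} = -2 + \left(M + M\right) = -2 + 2 M$)
$J = 4$ ($J = 2 + \left(-2 + 2 \cdot 2\right) = 2 + \left(-2 + 4\right) = 2 + 2 = 4$)
$D{\left(H \right)} = \sqrt{4 + H}$ ($D{\left(H \right)} = \sqrt{H + 4} = \sqrt{4 + H}$)
$\left(-38\right) \left(-17\right) D{\left(6 \right)} = \left(-38\right) \left(-17\right) \sqrt{4 + 6} = 646 \sqrt{10}$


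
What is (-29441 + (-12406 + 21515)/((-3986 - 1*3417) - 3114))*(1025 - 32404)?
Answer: 9716196886174/10517 ≈ 9.2386e+8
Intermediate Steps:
(-29441 + (-12406 + 21515)/((-3986 - 1*3417) - 3114))*(1025 - 32404) = (-29441 + 9109/((-3986 - 3417) - 3114))*(-31379) = (-29441 + 9109/(-7403 - 3114))*(-31379) = (-29441 + 9109/(-10517))*(-31379) = (-29441 + 9109*(-1/10517))*(-31379) = (-29441 - 9109/10517)*(-31379) = -309640106/10517*(-31379) = 9716196886174/10517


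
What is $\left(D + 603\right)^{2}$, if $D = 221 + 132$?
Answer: $913936$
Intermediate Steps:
$D = 353$
$\left(D + 603\right)^{2} = \left(353 + 603\right)^{2} = 956^{2} = 913936$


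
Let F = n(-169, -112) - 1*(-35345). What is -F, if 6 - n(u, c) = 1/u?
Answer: -5974320/169 ≈ -35351.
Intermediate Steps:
n(u, c) = 6 - 1/u
F = 5974320/169 (F = (6 - 1/(-169)) - 1*(-35345) = (6 - 1*(-1/169)) + 35345 = (6 + 1/169) + 35345 = 1015/169 + 35345 = 5974320/169 ≈ 35351.)
-F = -1*5974320/169 = -5974320/169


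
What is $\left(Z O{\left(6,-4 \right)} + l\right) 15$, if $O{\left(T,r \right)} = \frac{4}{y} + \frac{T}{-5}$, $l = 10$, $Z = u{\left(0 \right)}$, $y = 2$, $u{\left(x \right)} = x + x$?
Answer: $150$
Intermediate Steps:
$u{\left(x \right)} = 2 x$
$Z = 0$ ($Z = 2 \cdot 0 = 0$)
$O{\left(T,r \right)} = 2 - \frac{T}{5}$ ($O{\left(T,r \right)} = \frac{4}{2} + \frac{T}{-5} = 4 \cdot \frac{1}{2} + T \left(- \frac{1}{5}\right) = 2 - \frac{T}{5}$)
$\left(Z O{\left(6,-4 \right)} + l\right) 15 = \left(0 \left(2 - \frac{6}{5}\right) + 10\right) 15 = \left(0 \cdot \frac{4}{5} + 10\right) 15 = \left(0 + 10\right) 15 = 10 \cdot 15 = 150$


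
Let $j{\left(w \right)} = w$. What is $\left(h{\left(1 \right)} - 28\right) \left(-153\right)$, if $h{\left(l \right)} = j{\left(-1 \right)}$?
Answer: $4437$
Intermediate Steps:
$h{\left(l \right)} = -1$
$\left(h{\left(1 \right)} - 28\right) \left(-153\right) = \left(-1 - 28\right) \left(-153\right) = \left(-29\right) \left(-153\right) = 4437$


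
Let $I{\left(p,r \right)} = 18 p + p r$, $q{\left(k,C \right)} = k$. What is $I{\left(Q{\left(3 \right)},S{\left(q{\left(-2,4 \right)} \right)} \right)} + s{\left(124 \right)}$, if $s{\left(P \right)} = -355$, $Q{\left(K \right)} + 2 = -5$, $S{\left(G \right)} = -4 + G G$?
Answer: $-481$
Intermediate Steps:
$S{\left(G \right)} = -4 + G^{2}$
$Q{\left(K \right)} = -7$ ($Q{\left(K \right)} = -2 - 5 = -7$)
$I{\left(Q{\left(3 \right)},S{\left(q{\left(-2,4 \right)} \right)} \right)} + s{\left(124 \right)} = - 7 \left(18 - \left(4 - \left(-2\right)^{2}\right)\right) - 355 = - 7 \left(18 + \left(-4 + 4\right)\right) - 355 = - 7 \left(18 + 0\right) - 355 = \left(-7\right) 18 - 355 = -126 - 355 = -481$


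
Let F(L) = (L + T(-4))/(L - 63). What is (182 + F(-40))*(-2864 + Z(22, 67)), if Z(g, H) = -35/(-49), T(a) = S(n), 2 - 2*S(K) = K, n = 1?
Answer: -753035553/1442 ≈ -5.2222e+5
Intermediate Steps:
S(K) = 1 - K/2
T(a) = ½ (T(a) = 1 - ½*1 = 1 - ½ = ½)
Z(g, H) = 5/7 (Z(g, H) = -35*(-1/49) = 5/7)
F(L) = (½ + L)/(-63 + L) (F(L) = (L + ½)/(L - 63) = (½ + L)/(-63 + L))
(182 + F(-40))*(-2864 + Z(22, 67)) = (182 + (½ - 40)/(-63 - 40))*(-2864 + 5/7) = (182 - 79/2/(-103))*(-20043/7) = (182 - 1/103*(-79/2))*(-20043/7) = (182 + 79/206)*(-20043/7) = (37571/206)*(-20043/7) = -753035553/1442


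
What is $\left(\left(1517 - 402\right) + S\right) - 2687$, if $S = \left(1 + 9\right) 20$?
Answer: $-1372$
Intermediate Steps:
$S = 200$ ($S = 10 \cdot 20 = 200$)
$\left(\left(1517 - 402\right) + S\right) - 2687 = \left(\left(1517 - 402\right) + 200\right) - 2687 = \left(1115 + 200\right) - 2687 = 1315 - 2687 = -1372$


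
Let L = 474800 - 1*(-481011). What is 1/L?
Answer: 1/955811 ≈ 1.0462e-6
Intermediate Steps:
L = 955811 (L = 474800 + 481011 = 955811)
1/L = 1/955811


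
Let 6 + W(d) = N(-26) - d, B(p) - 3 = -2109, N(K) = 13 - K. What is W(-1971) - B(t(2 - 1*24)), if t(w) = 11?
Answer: 4110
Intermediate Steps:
B(p) = -2106 (B(p) = 3 - 2109 = -2106)
W(d) = 33 - d (W(d) = -6 + ((13 - 1*(-26)) - d) = -6 + ((13 + 26) - d) = -6 + (39 - d) = 33 - d)
W(-1971) - B(t(2 - 1*24)) = (33 - 1*(-1971)) - 1*(-2106) = (33 + 1971) + 2106 = 2004 + 2106 = 4110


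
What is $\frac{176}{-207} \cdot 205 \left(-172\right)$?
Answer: $\frac{6205760}{207} \approx 29980.0$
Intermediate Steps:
$\frac{176}{-207} \cdot 205 \left(-172\right) = 176 \left(- \frac{1}{207}\right) 205 \left(-172\right) = \left(- \frac{176}{207}\right) 205 \left(-172\right) = \left(- \frac{36080}{207}\right) \left(-172\right) = \frac{6205760}{207}$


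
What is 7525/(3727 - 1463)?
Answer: 7525/2264 ≈ 3.3238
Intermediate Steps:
7525/(3727 - 1463) = 7525/2264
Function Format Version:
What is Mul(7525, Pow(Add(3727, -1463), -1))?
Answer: Rational(7525, 2264) ≈ 3.3238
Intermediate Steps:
Mul(7525, Pow(Add(3727, -1463), -1)) = Mul(7525, Pow(2264, -1)) = Mul(7525, Rational(1, 2264)) = Rational(7525, 2264)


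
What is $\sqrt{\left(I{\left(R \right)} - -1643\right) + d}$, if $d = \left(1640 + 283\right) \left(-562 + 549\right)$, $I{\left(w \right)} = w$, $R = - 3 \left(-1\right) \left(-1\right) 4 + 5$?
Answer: $i \sqrt{23363} \approx 152.85 i$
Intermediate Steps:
$R = -7$ ($R = - 3 \cdot 1 \cdot 4 + 5 = \left(-3\right) 4 + 5 = -12 + 5 = -7$)
$d = -24999$ ($d = 1923 \left(-13\right) = -24999$)
$\sqrt{\left(I{\left(R \right)} - -1643\right) + d} = \sqrt{\left(-7 - -1643\right) - 24999} = \sqrt{\left(-7 + 1643\right) - 24999} = \sqrt{1636 - 24999} = \sqrt{-23363} = i \sqrt{23363}$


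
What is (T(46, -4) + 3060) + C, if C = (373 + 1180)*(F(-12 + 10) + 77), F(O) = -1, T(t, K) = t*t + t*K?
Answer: 123020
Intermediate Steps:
T(t, K) = t² + K*t
C = 118028 (C = (373 + 1180)*(-1 + 77) = 1553*76 = 118028)
(T(46, -4) + 3060) + C = (46*(-4 + 46) + 3060) + 118028 = (46*42 + 3060) + 118028 = (1932 + 3060) + 118028 = 4992 + 118028 = 123020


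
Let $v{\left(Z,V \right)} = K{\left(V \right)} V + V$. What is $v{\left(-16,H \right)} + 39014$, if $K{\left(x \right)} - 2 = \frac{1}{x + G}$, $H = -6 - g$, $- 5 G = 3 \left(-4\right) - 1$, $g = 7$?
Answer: $\frac{155905}{4} \approx 38976.0$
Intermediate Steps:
$G = \frac{13}{5}$ ($G = - \frac{3 \left(-4\right) - 1}{5} = - \frac{-12 - 1}{5} = \left(- \frac{1}{5}\right) \left(-13\right) = \frac{13}{5} \approx 2.6$)
$H = -13$ ($H = -6 - 7 = -13$)
$K{\left(x \right)} = 2 + \frac{1}{\frac{13}{5} + x}$ ($K{\left(x \right)} = 2 + \frac{1}{x + \frac{13}{5}} = 2 + \frac{1}{\frac{13}{5} + x}$)
$v{\left(Z,V \right)} = V + \frac{V \left(31 + 10 V\right)}{13 + 5 V}$ ($v{\left(Z,V \right)} = \frac{31 + 10 V}{13 + 5 V} V + V = \frac{V \left(31 + 10 V\right)}{13 + 5 V} + V = V + \frac{V \left(31 + 10 V\right)}{13 + 5 V}$)
$v{\left(-16,H \right)} + 39014 = - \frac{13 \left(44 + 15 \left(-13\right)\right)}{13 + 5 \left(-13\right)} + 39014 = - \frac{13 \left(44 - 195\right)}{13 - 65} + 39014 = \left(-13\right) \frac{1}{-52} \left(-151\right) + 39014 = \left(-13\right) \left(- \frac{1}{52}\right) \left(-151\right) + 39014 = - \frac{151}{4} + 39014 = \frac{155905}{4}$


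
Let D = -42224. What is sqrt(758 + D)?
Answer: I*sqrt(41466) ≈ 203.63*I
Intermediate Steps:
sqrt(758 + D) = sqrt(758 - 42224) = sqrt(-41466) = I*sqrt(41466)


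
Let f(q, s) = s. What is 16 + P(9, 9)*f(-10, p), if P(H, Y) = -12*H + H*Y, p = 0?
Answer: 16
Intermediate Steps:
16 + P(9, 9)*f(-10, p) = 16 + (9*(-12 + 9))*0 = 16 + (9*(-3))*0 = 16 - 27*0 = 16 + 0 = 16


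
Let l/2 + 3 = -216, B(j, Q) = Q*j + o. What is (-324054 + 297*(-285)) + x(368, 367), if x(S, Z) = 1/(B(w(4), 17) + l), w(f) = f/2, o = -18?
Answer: -172470979/422 ≈ -4.0870e+5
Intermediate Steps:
w(f) = f/2 (w(f) = f*(½) = f/2)
B(j, Q) = -18 + Q*j (B(j, Q) = Q*j - 18 = -18 + Q*j)
l = -438 (l = -6 + 2*(-216) = -6 - 432 = -438)
x(S, Z) = -1/422 (x(S, Z) = 1/((-18 + 17*((½)*4)) - 438) = 1/((-18 + 17*2) - 438) = 1/((-18 + 34) - 438) = 1/(16 - 438) = 1/(-422) = -1/422)
(-324054 + 297*(-285)) + x(368, 367) = (-324054 + 297*(-285)) - 1/422 = (-324054 - 84645) - 1/422 = -408699 - 1/422 = -172470979/422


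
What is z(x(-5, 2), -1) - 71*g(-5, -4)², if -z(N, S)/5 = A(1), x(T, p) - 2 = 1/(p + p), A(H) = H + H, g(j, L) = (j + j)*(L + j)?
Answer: -575110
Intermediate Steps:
g(j, L) = 2*j*(L + j) (g(j, L) = (2*j)*(L + j) = 2*j*(L + j))
A(H) = 2*H
x(T, p) = 2 + 1/(2*p) (x(T, p) = 2 + 1/(p + p) = 2 + 1/(2*p))
z(N, S) = -10
z(x(-5, 2), -1) - 71*g(-5, -4)² = -10 - 71*100*(-4 - 5)² = -10 - 71*(2*(-5)*(-9))² = -10 - 71*90² = -10 - 71*8100 = -10 - 575100 = -575110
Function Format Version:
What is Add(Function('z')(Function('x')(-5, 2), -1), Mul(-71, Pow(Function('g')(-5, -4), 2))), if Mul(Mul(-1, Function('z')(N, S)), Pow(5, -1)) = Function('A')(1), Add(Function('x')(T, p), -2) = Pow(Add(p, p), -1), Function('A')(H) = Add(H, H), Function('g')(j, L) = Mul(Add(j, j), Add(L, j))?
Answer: -575110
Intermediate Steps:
Function('g')(j, L) = Mul(2, j, Add(L, j)) (Function('g')(j, L) = Mul(Mul(2, j), Add(L, j)) = Mul(2, j, Add(L, j)))
Function('A')(H) = Mul(2, H)
Function('x')(T, p) = Add(2, Mul(Rational(1, 2), Pow(p, -1))) (Function('x')(T, p) = Add(2, Pow(Add(p, p), -1)) = Add(2, Pow(Mul(2, p), -1)) = Add(2, Mul(Rational(1, 2), Pow(p, -1))))
Function('z')(N, S) = -10 (Function('z')(N, S) = Mul(-5, Mul(2, 1)) = Mul(-5, 2) = -10)
Add(Function('z')(Function('x')(-5, 2), -1), Mul(-71, Pow(Function('g')(-5, -4), 2))) = Add(-10, Mul(-71, Pow(Mul(2, -5, Add(-4, -5)), 2))) = Add(-10, Mul(-71, Pow(Mul(2, -5, -9), 2))) = Add(-10, Mul(-71, Pow(90, 2))) = Add(-10, Mul(-71, 8100)) = Add(-10, -575100) = -575110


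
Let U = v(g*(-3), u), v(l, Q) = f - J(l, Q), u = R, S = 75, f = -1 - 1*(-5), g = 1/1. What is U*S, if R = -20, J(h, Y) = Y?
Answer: 1800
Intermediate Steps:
g = 1 (g = 1*1 = 1)
f = 4 (f = -1 + 5 = 4)
u = -20
v(l, Q) = 4 - Q
U = 24 (U = 4 - 1*(-20) = 4 + 20 = 24)
U*S = 24*75 = 1800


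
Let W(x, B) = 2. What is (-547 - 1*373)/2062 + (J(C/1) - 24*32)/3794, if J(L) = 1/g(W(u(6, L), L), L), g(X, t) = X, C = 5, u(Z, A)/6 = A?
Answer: -5073065/7823228 ≈ -0.64846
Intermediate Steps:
u(Z, A) = 6*A
J(L) = ½ (J(L) = 1/2 = ½)
(-547 - 1*373)/2062 + (J(C/1) - 24*32)/3794 = (-547 - 1*373)/2062 + (½ - 24*32)/3794 = (-547 - 373)*(1/2062) + (½ - 768)*(1/3794) = -920*1/2062 - 1535/2*1/3794 = -460/1031 - 1535/7588 = -5073065/7823228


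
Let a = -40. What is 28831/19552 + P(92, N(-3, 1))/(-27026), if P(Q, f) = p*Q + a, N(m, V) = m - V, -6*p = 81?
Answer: 402126135/264206176 ≈ 1.5220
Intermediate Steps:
p = -27/2 (p = -1/6*81 = -27/2 ≈ -13.500)
P(Q, f) = -40 - 27*Q/2 (P(Q, f) = -27*Q/2 - 40 = -40 - 27*Q/2)
28831/19552 + P(92, N(-3, 1))/(-27026) = 28831/19552 + (-40 - 27/2*92)/(-27026) = 28831*(1/19552) + (-40 - 1242)*(-1/27026) = 28831/19552 - 1282*(-1/27026) = 28831/19552 + 641/13513 = 402126135/264206176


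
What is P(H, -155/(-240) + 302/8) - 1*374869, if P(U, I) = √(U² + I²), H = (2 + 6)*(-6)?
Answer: -374869 + √8705065/48 ≈ -3.7481e+5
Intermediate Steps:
H = -48 (H = 8*(-6) = -48)
P(U, I) = √(I² + U²)
P(H, -155/(-240) + 302/8) - 1*374869 = √((-155/(-240) + 302/8)² + (-48)²) - 1*374869 = √((-155*(-1/240) + 302*(⅛))² + 2304) - 374869 = √((31/48 + 151/4)² + 2304) - 374869 = √((1843/48)² + 2304) - 374869 = √(3396649/2304 + 2304) - 374869 = √(8705065/2304) - 374869 = √8705065/48 - 374869 = -374869 + √8705065/48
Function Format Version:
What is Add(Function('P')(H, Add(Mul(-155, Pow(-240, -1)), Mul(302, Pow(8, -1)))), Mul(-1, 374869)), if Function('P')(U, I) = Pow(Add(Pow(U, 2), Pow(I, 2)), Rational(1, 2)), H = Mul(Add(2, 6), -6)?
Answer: Add(-374869, Mul(Rational(1, 48), Pow(8705065, Rational(1, 2)))) ≈ -3.7481e+5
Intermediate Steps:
H = -48 (H = Mul(8, -6) = -48)
Function('P')(U, I) = Pow(Add(Pow(I, 2), Pow(U, 2)), Rational(1, 2))
Add(Function('P')(H, Add(Mul(-155, Pow(-240, -1)), Mul(302, Pow(8, -1)))), Mul(-1, 374869)) = Add(Pow(Add(Pow(Add(Mul(-155, Pow(-240, -1)), Mul(302, Pow(8, -1))), 2), Pow(-48, 2)), Rational(1, 2)), Mul(-1, 374869)) = Add(Pow(Add(Pow(Add(Mul(-155, Rational(-1, 240)), Mul(302, Rational(1, 8))), 2), 2304), Rational(1, 2)), -374869) = Add(Pow(Add(Pow(Add(Rational(31, 48), Rational(151, 4)), 2), 2304), Rational(1, 2)), -374869) = Add(Pow(Add(Pow(Rational(1843, 48), 2), 2304), Rational(1, 2)), -374869) = Add(Pow(Add(Rational(3396649, 2304), 2304), Rational(1, 2)), -374869) = Add(Pow(Rational(8705065, 2304), Rational(1, 2)), -374869) = Add(Mul(Rational(1, 48), Pow(8705065, Rational(1, 2))), -374869) = Add(-374869, Mul(Rational(1, 48), Pow(8705065, Rational(1, 2))))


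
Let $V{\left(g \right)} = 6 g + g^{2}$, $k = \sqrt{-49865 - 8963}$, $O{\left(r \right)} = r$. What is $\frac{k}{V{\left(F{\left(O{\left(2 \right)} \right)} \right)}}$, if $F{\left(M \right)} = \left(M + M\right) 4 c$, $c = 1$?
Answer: $\frac{i \sqrt{14707}}{176} \approx 0.68905 i$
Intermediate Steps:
$F{\left(M \right)} = 8 M$ ($F{\left(M \right)} = \left(M + M\right) 4 \cdot 1 = 2 M 4 \cdot 1 = 8 M 1 = 8 M$)
$k = 2 i \sqrt{14707}$ ($k = \sqrt{-58828} = 2 i \sqrt{14707} \approx 242.54 i$)
$V{\left(g \right)} = g^{2} + 6 g$
$\frac{k}{V{\left(F{\left(O{\left(2 \right)} \right)} \right)}} = \frac{2 i \sqrt{14707}}{8 \cdot 2 \left(6 + 8 \cdot 2\right)} = \frac{2 i \sqrt{14707}}{16 \left(6 + 16\right)} = \frac{2 i \sqrt{14707}}{16 \cdot 22} = \frac{2 i \sqrt{14707}}{352} = 2 i \sqrt{14707} \cdot \frac{1}{352} = \frac{i \sqrt{14707}}{176}$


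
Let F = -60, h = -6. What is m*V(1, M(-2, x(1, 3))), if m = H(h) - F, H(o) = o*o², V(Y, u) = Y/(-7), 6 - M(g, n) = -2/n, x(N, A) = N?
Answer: 156/7 ≈ 22.286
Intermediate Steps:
M(g, n) = 6 + 2/n (M(g, n) = 6 - (-2)/n = 6 + 2/n)
V(Y, u) = -Y/7 (V(Y, u) = Y*(-⅐) = -Y/7)
H(o) = o³
m = -156 (m = (-6)³ - 1*(-60) = -216 + 60 = -156)
m*V(1, M(-2, x(1, 3))) = -(-156)/7 = -156*(-⅐) = 156/7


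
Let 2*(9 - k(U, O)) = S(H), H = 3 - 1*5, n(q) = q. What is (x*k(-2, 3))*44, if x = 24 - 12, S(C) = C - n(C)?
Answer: 4752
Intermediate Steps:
H = -2 (H = 3 - 5 = -2)
S(C) = 0 (S(C) = C - C = 0)
k(U, O) = 9 (k(U, O) = 9 - 1/2*0 = 9 + 0 = 9)
x = 12
(x*k(-2, 3))*44 = (12*9)*44 = 108*44 = 4752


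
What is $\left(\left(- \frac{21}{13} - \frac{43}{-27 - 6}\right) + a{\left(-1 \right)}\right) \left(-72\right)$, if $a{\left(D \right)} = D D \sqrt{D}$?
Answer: $\frac{3216}{143} - 72 i \approx 22.49 - 72.0 i$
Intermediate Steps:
$a{\left(D \right)} = D^{\frac{5}{2}}$ ($a{\left(D \right)} = D^{2} \sqrt{D} = D^{\frac{5}{2}}$)
$\left(\left(- \frac{21}{13} - \frac{43}{-27 - 6}\right) + a{\left(-1 \right)}\right) \left(-72\right) = \left(\left(- \frac{21}{13} - \frac{43}{-27 - 6}\right) + \left(-1\right)^{\frac{5}{2}}\right) \left(-72\right) = \left(\left(\left(-21\right) \frac{1}{13} - \frac{43}{-27 - 6}\right) + i\right) \left(-72\right) = \left(\left(- \frac{21}{13} - \frac{43}{-33}\right) + i\right) \left(-72\right) = \left(\left(- \frac{21}{13} - - \frac{43}{33}\right) + i\right) \left(-72\right) = \left(\left(- \frac{21}{13} + \frac{43}{33}\right) + i\right) \left(-72\right) = \left(- \frac{134}{429} + i\right) \left(-72\right) = \frac{3216}{143} - 72 i$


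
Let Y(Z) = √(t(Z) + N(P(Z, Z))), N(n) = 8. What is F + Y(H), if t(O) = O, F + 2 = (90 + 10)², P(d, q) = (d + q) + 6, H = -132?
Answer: 9998 + 2*I*√31 ≈ 9998.0 + 11.136*I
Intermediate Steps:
P(d, q) = 6 + d + q
F = 9998 (F = -2 + (90 + 10)² = -2 + 100² = -2 + 10000 = 9998)
Y(Z) = √(8 + Z) (Y(Z) = √(Z + 8) = √(8 + Z))
F + Y(H) = 9998 + √(8 - 132) = 9998 + √(-124) = 9998 + 2*I*√31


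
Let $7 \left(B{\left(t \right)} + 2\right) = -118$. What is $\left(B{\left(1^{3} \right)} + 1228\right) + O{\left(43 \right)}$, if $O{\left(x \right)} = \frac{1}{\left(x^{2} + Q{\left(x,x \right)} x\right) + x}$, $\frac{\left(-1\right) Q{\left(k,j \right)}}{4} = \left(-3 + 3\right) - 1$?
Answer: $\frac{17469703}{14448} \approx 1209.1$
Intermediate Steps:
$Q{\left(k,j \right)} = 4$ ($Q{\left(k,j \right)} = - 4 \left(\left(-3 + 3\right) - 1\right) = - 4 \left(0 - 1\right) = \left(-4\right) \left(-1\right) = 4$)
$O{\left(x \right)} = \frac{1}{x^{2} + 5 x}$ ($O{\left(x \right)} = \frac{1}{\left(x^{2} + 4 x\right) + x} = \frac{1}{x^{2} + 5 x}$)
$B{\left(t \right)} = - \frac{132}{7}$ ($B{\left(t \right)} = -2 + \frac{1}{7} \left(-118\right) = -2 - \frac{118}{7} = - \frac{132}{7}$)
$\left(B{\left(1^{3} \right)} + 1228\right) + O{\left(43 \right)} = \left(- \frac{132}{7} + 1228\right) + \frac{1}{43 \left(5 + 43\right)} = \frac{8464}{7} + \frac{1}{43 \cdot 48} = \frac{8464}{7} + \frac{1}{43} \cdot \frac{1}{48} = \frac{8464}{7} + \frac{1}{2064} = \frac{17469703}{14448}$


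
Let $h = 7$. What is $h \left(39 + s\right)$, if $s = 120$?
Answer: $1113$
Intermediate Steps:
$h \left(39 + s\right) = 7 \left(39 + 120\right) = 7 \cdot 159 = 1113$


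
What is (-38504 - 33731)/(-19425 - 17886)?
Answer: 72235/37311 ≈ 1.9360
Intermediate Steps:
(-38504 - 33731)/(-19425 - 17886) = -72235/(-37311) = -72235*(-1/37311) = 72235/37311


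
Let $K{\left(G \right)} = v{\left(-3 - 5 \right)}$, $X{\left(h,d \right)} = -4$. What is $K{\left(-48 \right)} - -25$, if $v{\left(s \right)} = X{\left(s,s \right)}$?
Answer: $21$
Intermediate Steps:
$v{\left(s \right)} = -4$
$K{\left(G \right)} = -4$
$K{\left(-48 \right)} - -25 = -4 - -25 = -4 + 25 = 21$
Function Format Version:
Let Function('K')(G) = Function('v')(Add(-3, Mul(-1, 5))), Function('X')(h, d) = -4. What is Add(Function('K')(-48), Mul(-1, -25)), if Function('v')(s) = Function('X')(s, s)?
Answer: 21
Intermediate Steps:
Function('v')(s) = -4
Function('K')(G) = -4
Add(Function('K')(-48), Mul(-1, -25)) = Add(-4, Mul(-1, -25)) = Add(-4, 25) = 21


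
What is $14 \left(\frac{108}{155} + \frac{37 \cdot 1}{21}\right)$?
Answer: $\frac{16006}{465} \approx 34.422$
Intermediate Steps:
$14 \left(\frac{108}{155} + \frac{37 \cdot 1}{21}\right) = 14 \left(108 \cdot \frac{1}{155} + 37 \cdot \frac{1}{21}\right) = 14 \left(\frac{108}{155} + \frac{37}{21}\right) = 14 \cdot \frac{8003}{3255} = \frac{16006}{465}$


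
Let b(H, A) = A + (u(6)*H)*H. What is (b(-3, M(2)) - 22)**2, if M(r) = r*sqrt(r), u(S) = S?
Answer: 1032 + 128*sqrt(2) ≈ 1213.0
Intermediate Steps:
M(r) = r**(3/2)
b(H, A) = A + 6*H**2 (b(H, A) = A + (6*H)*H = A + 6*H**2)
(b(-3, M(2)) - 22)**2 = ((2**(3/2) + 6*(-3)**2) - 22)**2 = ((2*sqrt(2) + 6*9) - 22)**2 = ((2*sqrt(2) + 54) - 22)**2 = ((54 + 2*sqrt(2)) - 22)**2 = (32 + 2*sqrt(2))**2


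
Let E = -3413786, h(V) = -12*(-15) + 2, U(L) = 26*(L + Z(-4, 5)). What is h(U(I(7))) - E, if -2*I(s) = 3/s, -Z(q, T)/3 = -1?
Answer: 3413968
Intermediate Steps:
Z(q, T) = 3 (Z(q, T) = -3*(-1) = 3)
I(s) = -3/(2*s)
U(L) = 78 + 26*L (U(L) = 26*(L + 3) = 26*(3 + L) = 78 + 26*L)
h(V) = 182 (h(V) = 180 + 2 = 182)
h(U(I(7))) - E = 182 - 1*(-3413786) = 182 + 3413786 = 3413968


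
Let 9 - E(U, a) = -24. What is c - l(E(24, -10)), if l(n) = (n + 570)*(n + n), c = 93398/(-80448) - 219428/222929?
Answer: -356891727261851/8967096096 ≈ -39800.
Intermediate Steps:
E(U, a) = 33 (E(U, a) = 9 - 1*(-24) = 9 + 24 = 33)
c = -19236833243/8967096096 (c = 93398*(-1/80448) - 219428*1/222929 = -46699/40224 - 219428/222929 = -19236833243/8967096096 ≈ -2.1453)
l(n) = 2*n*(570 + n) (l(n) = (570 + n)*(2*n) = 2*n*(570 + n))
c - l(E(24, -10)) = -19236833243/8967096096 - 2*33*(570 + 33) = -19236833243/8967096096 - 2*33*603 = -19236833243/8967096096 - 1*39798 = -19236833243/8967096096 - 39798 = -356891727261851/8967096096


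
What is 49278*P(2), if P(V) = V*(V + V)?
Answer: 394224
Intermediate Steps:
P(V) = 2*V**2 (P(V) = V*(2*V) = 2*V**2)
49278*P(2) = 49278*(2*2**2) = 49278*(2*4) = 49278*8 = 394224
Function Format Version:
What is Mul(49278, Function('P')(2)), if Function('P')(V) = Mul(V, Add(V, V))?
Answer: 394224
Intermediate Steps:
Function('P')(V) = Mul(2, Pow(V, 2)) (Function('P')(V) = Mul(V, Mul(2, V)) = Mul(2, Pow(V, 2)))
Mul(49278, Function('P')(2)) = Mul(49278, Mul(2, Pow(2, 2))) = Mul(49278, Mul(2, 4)) = Mul(49278, 8) = 394224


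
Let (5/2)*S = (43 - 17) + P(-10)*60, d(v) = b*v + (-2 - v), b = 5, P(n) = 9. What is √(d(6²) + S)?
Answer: √9210/5 ≈ 19.194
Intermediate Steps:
d(v) = -2 + 4*v (d(v) = 5*v + (-2 - v) = -2 + 4*v)
S = 1132/5 (S = 2*((43 - 17) + 9*60)/5 = 2*(26 + 540)/5 = (⅖)*566 = 1132/5 ≈ 226.40)
√(d(6²) + S) = √((-2 + 4*6²) + 1132/5) = √((-2 + 4*36) + 1132/5) = √((-2 + 144) + 1132/5) = √(142 + 1132/5) = √(1842/5) = √9210/5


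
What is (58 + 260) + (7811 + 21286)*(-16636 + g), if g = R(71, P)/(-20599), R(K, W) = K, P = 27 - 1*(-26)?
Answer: -9971099912913/20599 ≈ -4.8406e+8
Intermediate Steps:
P = 53 (P = 27 + 26 = 53)
g = -71/20599 (g = 71/(-20599) = 71*(-1/20599) = -71/20599 ≈ -0.0034468)
(58 + 260) + (7811 + 21286)*(-16636 + g) = (58 + 260) + (7811 + 21286)*(-16636 - 71/20599) = 318 + 29097*(-342685035/20599) = 318 - 9971106463395/20599 = -9971099912913/20599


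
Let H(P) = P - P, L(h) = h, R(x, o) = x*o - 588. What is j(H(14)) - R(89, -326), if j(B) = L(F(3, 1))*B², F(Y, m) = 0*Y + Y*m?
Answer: 29602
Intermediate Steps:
F(Y, m) = Y*m (F(Y, m) = 0 + Y*m = Y*m)
R(x, o) = -588 + o*x (R(x, o) = o*x - 588 = -588 + o*x)
H(P) = 0
j(B) = 3*B² (j(B) = (3*1)*B² = 3*B²)
j(H(14)) - R(89, -326) = 3*0² - (-588 - 326*89) = 3*0 - (-588 - 29014) = 0 - 1*(-29602) = 0 + 29602 = 29602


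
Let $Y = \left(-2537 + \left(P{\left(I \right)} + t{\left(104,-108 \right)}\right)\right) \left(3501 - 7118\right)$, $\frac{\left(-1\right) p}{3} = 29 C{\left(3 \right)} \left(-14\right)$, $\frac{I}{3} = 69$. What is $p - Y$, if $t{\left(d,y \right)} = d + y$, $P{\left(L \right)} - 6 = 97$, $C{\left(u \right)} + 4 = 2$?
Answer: $-8820682$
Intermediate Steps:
$I = 207$ ($I = 3 \cdot 69 = 207$)
$C{\left(u \right)} = -2$ ($C{\left(u \right)} = -4 + 2 = -2$)
$P{\left(L \right)} = 103$ ($P{\left(L \right)} = 6 + 97 = 103$)
$p = -2436$ ($p = - 3 \cdot 29 \left(-2\right) \left(-14\right) = - 3 \left(\left(-58\right) \left(-14\right)\right) = \left(-3\right) 812 = -2436$)
$Y = 8818246$ ($Y = \left(-2537 + \left(103 + \left(104 - 108\right)\right)\right) \left(3501 - 7118\right) = \left(-2537 + \left(103 - 4\right)\right) \left(-3617\right) = \left(-2537 + 99\right) \left(-3617\right) = \left(-2438\right) \left(-3617\right) = 8818246$)
$p - Y = -2436 - 8818246 = -8820682$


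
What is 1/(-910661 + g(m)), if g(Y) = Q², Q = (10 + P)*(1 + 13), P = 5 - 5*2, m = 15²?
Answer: -1/905761 ≈ -1.1040e-6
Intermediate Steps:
m = 225
P = -5 (P = 5 - 10 = -5)
Q = 70 (Q = (10 - 5)*(1 + 13) = 5*14 = 70)
g(Y) = 4900 (g(Y) = 70² = 4900)
1/(-910661 + g(m)) = 1/(-910661 + 4900) = 1/(-905761) = -1/905761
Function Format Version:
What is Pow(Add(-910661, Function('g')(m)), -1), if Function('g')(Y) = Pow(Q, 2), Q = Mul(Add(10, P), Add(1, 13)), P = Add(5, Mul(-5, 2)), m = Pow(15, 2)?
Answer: Rational(-1, 905761) ≈ -1.1040e-6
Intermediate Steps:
m = 225
P = -5 (P = Add(5, -10) = -5)
Q = 70 (Q = Mul(Add(10, -5), Add(1, 13)) = Mul(5, 14) = 70)
Function('g')(Y) = 4900 (Function('g')(Y) = Pow(70, 2) = 4900)
Pow(Add(-910661, Function('g')(m)), -1) = Pow(Add(-910661, 4900), -1) = Pow(-905761, -1) = Rational(-1, 905761)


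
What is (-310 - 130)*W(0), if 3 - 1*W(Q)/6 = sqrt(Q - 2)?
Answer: -7920 + 2640*I*sqrt(2) ≈ -7920.0 + 3733.5*I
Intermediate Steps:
W(Q) = 18 - 6*sqrt(-2 + Q) (W(Q) = 18 - 6*sqrt(Q - 2) = 18 - 6*sqrt(-2 + Q))
(-310 - 130)*W(0) = (-310 - 130)*(18 - 6*sqrt(-2 + 0)) = -440*(18 - 6*I*sqrt(2)) = -7920 + 2640*I*sqrt(2)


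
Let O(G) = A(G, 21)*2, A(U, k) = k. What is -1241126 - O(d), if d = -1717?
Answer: -1241168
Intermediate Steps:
O(G) = 42 (O(G) = 21*2 = 42)
-1241126 - O(d) = -1241126 - 1*42 = -1241126 - 42 = -1241168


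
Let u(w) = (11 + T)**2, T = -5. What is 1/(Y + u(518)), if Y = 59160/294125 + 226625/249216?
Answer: 14660131200/544044662537 ≈ 0.026947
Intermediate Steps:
u(w) = 36 (u(w) = (11 - 5)**2 = 6**2 = 36)
Y = 16279939337/14660131200 (Y = 59160*(1/294125) + 226625*(1/249216) = 11832/58825 + 226625/249216 = 16279939337/14660131200 ≈ 1.1105)
1/(Y + u(518)) = 1/(16279939337/14660131200 + 36) = 1/(544044662537/14660131200) = 14660131200/544044662537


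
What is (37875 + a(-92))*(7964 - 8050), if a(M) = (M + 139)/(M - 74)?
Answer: -270349729/83 ≈ -3.2572e+6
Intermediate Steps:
a(M) = (139 + M)/(-74 + M)
(37875 + a(-92))*(7964 - 8050) = (37875 + (139 - 92)/(-74 - 92))*(7964 - 8050) = (37875 + 47/(-166))*(-86) = (37875 - 1/166*47)*(-86) = (37875 - 47/166)*(-86) = (6287203/166)*(-86) = -270349729/83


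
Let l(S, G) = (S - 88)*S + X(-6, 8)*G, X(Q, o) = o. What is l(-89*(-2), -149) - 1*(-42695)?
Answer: 57523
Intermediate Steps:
l(S, G) = 8*G + S*(-88 + S) (l(S, G) = (S - 88)*S + 8*G = (-88 + S)*S + 8*G = S*(-88 + S) + 8*G = 8*G + S*(-88 + S))
l(-89*(-2), -149) - 1*(-42695) = ((-89*(-2))² - (-7832)*(-2) + 8*(-149)) - 1*(-42695) = (178² - 88*178 - 1192) + 42695 = (31684 - 15664 - 1192) + 42695 = 14828 + 42695 = 57523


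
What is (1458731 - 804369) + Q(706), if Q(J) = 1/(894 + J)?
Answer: 1046979201/1600 ≈ 6.5436e+5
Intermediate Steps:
(1458731 - 804369) + Q(706) = (1458731 - 804369) + 1/(894 + 706) = 654362 + 1/1600 = 1046979201/1600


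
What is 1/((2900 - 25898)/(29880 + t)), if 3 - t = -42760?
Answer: -72643/22998 ≈ -3.1587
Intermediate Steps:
t = 42763 (t = 3 - 1*(-42760) = 3 + 42760 = 42763)
1/((2900 - 25898)/(29880 + t)) = 1/((2900 - 25898)/(29880 + 42763)) = 1/(-22998/72643) = -72643/22998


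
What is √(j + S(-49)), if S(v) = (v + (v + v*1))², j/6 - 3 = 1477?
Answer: √30489 ≈ 174.61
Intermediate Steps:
j = 8880 (j = 18 + 6*1477 = 18 + 8862 = 8880)
S(v) = 9*v² (S(v) = (v + (v + v))² = (v + 2*v)² = (3*v)² = 9*v²)
√(j + S(-49)) = √(8880 + 9*(-49)²) = √(8880 + 9*2401) = √(8880 + 21609) = √30489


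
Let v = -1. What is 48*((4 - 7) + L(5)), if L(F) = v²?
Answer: -96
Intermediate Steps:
L(F) = 1 (L(F) = (-1)² = 1)
48*((4 - 7) + L(5)) = 48*((4 - 7) + 1) = 48*(-3 + 1) = 48*(-2) = -96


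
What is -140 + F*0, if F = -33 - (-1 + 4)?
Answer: -140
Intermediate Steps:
F = -36 (F = -33 - 1*3 = -33 - 3 = -36)
-140 + F*0 = -140 - 36*0 = -140 + 0 = -140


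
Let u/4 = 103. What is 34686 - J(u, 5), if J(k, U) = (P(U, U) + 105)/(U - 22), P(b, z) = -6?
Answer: 589761/17 ≈ 34692.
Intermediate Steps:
u = 412 (u = 4*103 = 412)
J(k, U) = 99/(-22 + U) (J(k, U) = (-6 + 105)/(U - 22) = 99/(-22 + U))
34686 - J(u, 5) = 34686 - 99/(-22 + 5) = 34686 - 99/(-17) = 34686 - 99*(-1)/17 = 34686 - 1*(-99/17) = 34686 + 99/17 = 589761/17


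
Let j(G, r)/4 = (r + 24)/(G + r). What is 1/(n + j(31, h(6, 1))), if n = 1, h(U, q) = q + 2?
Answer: 17/71 ≈ 0.23944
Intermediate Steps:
h(U, q) = 2 + q
j(G, r) = 4*(24 + r)/(G + r) (j(G, r) = 4*((r + 24)/(G + r)) = 4*((24 + r)/(G + r)) = 4*(24 + r)/(G + r))
1/(n + j(31, h(6, 1))) = 1/(1 + 4*(24 + (2 + 1))/(31 + (2 + 1))) = 1/(1 + 4*(24 + 3)/(31 + 3)) = 1/(1 + 4*27/34) = 1/(1 + 4*(1/34)*27) = 1/(1 + 54/17) = 1/(71/17) = 17/71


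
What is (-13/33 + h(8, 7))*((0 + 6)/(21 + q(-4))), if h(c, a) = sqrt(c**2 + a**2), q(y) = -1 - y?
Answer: -13/132 + sqrt(113)/4 ≈ 2.5591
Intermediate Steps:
h(c, a) = sqrt(a**2 + c**2)
(-13/33 + h(8, 7))*((0 + 6)/(21 + q(-4))) = (-13/33 + sqrt(7**2 + 8**2))*((0 + 6)/(21 + (-1 - 1*(-4)))) = (-13*1/33 + sqrt(49 + 64))*(6/(21 + (-1 + 4))) = (-13/33 + sqrt(113))*(6/(21 + 3)) = (-13/33 + sqrt(113))*(6/24) = (-13/33 + sqrt(113))*(6*(1/24)) = (-13/33 + sqrt(113))*(1/4) = -13/132 + sqrt(113)/4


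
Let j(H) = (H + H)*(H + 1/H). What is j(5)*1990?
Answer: 103480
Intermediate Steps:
j(H) = 2*H*(H + 1/H) (j(H) = (2*H)*(H + 1/H) = 2*H*(H + 1/H))
j(5)*1990 = (2 + 2*5²)*1990 = (2 + 2*25)*1990 = (2 + 50)*1990 = 52*1990 = 103480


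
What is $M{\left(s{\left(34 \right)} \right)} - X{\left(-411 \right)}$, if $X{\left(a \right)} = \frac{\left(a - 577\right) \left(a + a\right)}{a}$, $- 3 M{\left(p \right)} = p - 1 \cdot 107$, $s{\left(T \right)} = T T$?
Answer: $\frac{4879}{3} \approx 1626.3$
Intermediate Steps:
$s{\left(T \right)} = T^{2}$
$M{\left(p \right)} = \frac{107}{3} - \frac{p}{3}$ ($M{\left(p \right)} = - \frac{p - 1 \cdot 107}{3} = - \frac{p - 107}{3} = - \frac{-107 + p}{3} = \frac{107}{3} - \frac{p}{3}$)
$X{\left(a \right)} = -1154 + 2 a$ ($X{\left(a \right)} = \frac{\left(-577 + a\right) 2 a}{a} = \frac{2 a \left(-577 + a\right)}{a} = -1154 + 2 a$)
$M{\left(s{\left(34 \right)} \right)} - X{\left(-411 \right)} = \left(\frac{107}{3} - \frac{34^{2}}{3}\right) - \left(-1154 + 2 \left(-411\right)\right) = \left(\frac{107}{3} - \frac{1156}{3}\right) - \left(-1154 - 822\right) = \left(\frac{107}{3} - \frac{1156}{3}\right) - -1976 = - \frac{1049}{3} + 1976 = \frac{4879}{3}$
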